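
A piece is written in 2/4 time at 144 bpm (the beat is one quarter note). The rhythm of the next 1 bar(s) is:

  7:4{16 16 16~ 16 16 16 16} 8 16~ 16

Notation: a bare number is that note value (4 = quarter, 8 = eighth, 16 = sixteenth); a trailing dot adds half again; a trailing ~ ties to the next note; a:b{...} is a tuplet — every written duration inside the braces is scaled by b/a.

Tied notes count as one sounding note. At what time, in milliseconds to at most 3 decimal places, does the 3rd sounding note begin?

1. 0.0ms @ 0 + 59.524ms (1/7)
2. 59.524ms @ 1/7 + 59.524ms (1/7)
3. 119.048ms @ 2/7 + 119.048ms (2/7)
4. 238.095ms @ 4/7 + 59.524ms (1/7)
5. 297.619ms @ 5/7 + 59.524ms (1/7)
6. 357.143ms @ 6/7 + 59.524ms (1/7)
7. 416.667ms @ 1 + 208.333ms (1/2)
8. 625.0ms @ 3/2 + 208.333ms (1/2)

note 3 onset = 2/7b = 119.048ms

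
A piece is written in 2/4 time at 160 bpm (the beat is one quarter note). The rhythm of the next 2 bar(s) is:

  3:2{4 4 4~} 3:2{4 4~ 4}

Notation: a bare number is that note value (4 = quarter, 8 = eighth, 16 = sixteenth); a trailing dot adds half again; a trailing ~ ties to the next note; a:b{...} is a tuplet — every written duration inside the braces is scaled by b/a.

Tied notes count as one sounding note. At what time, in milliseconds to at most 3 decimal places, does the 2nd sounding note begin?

1. 0.0ms @ 0 + 250.0ms (2/3)
2. 250.0ms @ 2/3 + 250.0ms (2/3)
3. 500.0ms @ 4/3 + 500.0ms (4/3)
4. 1000.0ms @ 8/3 + 500.0ms (4/3)

note 2 onset = 2/3b = 250.0ms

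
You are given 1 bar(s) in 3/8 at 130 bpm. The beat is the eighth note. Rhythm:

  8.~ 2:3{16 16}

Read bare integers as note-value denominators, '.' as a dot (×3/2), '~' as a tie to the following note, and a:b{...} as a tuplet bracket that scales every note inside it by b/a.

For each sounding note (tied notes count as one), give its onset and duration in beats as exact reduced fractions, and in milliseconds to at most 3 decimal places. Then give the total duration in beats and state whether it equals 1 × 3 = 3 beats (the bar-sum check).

1) 0.0ms=0b +1038.462ms=9/4b
2) 1038.462ms=9/4b +346.154ms=3/4b
Σ=3b of 3 (130bpm 3/8) — PASS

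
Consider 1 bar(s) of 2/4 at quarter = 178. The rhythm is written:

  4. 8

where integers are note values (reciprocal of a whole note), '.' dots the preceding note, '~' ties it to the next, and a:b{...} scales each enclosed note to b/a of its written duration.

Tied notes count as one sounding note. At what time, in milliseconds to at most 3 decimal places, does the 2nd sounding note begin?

note 2 onset = 3/2b = 505.618ms

1. 0.0ms @ 0 + 505.618ms (3/2)
2. 505.618ms @ 3/2 + 168.539ms (1/2)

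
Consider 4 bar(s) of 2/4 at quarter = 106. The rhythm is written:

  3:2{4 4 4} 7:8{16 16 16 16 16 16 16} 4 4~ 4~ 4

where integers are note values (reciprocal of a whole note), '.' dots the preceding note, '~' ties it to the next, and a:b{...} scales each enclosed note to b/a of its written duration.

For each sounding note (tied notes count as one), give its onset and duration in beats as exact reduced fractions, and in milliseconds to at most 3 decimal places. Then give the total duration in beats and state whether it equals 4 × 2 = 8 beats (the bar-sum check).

1) 0.0ms=0b +377.358ms=2/3b
2) 377.358ms=2/3b +377.358ms=2/3b
3) 754.717ms=4/3b +377.358ms=2/3b
4) 1132.075ms=2b +161.725ms=2/7b
5) 1293.801ms=16/7b +161.725ms=2/7b
6) 1455.526ms=18/7b +161.725ms=2/7b
7) 1617.251ms=20/7b +161.725ms=2/7b
8) 1778.976ms=22/7b +161.725ms=2/7b
9) 1940.701ms=24/7b +161.725ms=2/7b
10) 2102.426ms=26/7b +161.725ms=2/7b
11) 2264.151ms=4b +566.038ms=1b
12) 2830.189ms=5b +1698.113ms=3b
Σ=8b of 8 (106bpm 2/4) — PASS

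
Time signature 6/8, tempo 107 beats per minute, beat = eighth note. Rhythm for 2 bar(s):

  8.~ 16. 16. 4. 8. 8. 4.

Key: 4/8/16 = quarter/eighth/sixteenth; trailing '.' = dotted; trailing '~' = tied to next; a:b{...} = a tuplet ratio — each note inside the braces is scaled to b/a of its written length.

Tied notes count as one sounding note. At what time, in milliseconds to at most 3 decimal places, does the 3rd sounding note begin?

1. 0.0ms @ 0 + 1261.682ms (9/4)
2. 1261.682ms @ 9/4 + 420.561ms (3/4)
3. 1682.243ms @ 3 + 1682.243ms (3)
4. 3364.486ms @ 6 + 841.121ms (3/2)
5. 4205.607ms @ 15/2 + 841.121ms (3/2)
6. 5046.729ms @ 9 + 1682.243ms (3)

note 3 onset = 3b = 1682.243ms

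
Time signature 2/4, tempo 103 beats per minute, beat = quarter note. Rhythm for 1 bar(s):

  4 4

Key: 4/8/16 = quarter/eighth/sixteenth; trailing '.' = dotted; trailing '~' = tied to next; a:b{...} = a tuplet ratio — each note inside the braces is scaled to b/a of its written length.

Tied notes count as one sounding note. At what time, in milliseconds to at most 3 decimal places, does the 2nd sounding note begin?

1. 0.0ms @ 0 + 582.524ms (1)
2. 582.524ms @ 1 + 582.524ms (1)

note 2 onset = 1b = 582.524ms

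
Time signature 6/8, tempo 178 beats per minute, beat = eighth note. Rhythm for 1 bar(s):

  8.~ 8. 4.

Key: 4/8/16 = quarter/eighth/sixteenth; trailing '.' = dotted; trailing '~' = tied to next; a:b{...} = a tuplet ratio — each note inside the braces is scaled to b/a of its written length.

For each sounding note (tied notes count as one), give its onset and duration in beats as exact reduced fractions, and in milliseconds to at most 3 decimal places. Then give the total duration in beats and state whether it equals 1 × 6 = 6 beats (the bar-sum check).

1) 0.0ms=0b +1011.236ms=3b
2) 1011.236ms=3b +1011.236ms=3b
Σ=6b of 6 (178bpm 6/8) — PASS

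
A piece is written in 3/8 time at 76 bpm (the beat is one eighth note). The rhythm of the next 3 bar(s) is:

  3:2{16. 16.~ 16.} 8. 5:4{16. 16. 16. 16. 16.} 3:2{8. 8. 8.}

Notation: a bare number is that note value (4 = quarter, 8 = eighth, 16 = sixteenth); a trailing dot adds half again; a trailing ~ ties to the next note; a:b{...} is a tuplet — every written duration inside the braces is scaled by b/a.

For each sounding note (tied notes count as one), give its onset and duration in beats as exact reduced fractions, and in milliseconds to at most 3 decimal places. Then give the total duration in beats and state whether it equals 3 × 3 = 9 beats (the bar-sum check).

1) 0.0ms=0b +394.737ms=1/2b
2) 394.737ms=1/2b +789.474ms=1b
3) 1184.211ms=3/2b +1184.211ms=3/2b
4) 2368.421ms=3b +473.684ms=3/5b
5) 2842.105ms=18/5b +473.684ms=3/5b
6) 3315.789ms=21/5b +473.684ms=3/5b
7) 3789.474ms=24/5b +473.684ms=3/5b
8) 4263.158ms=27/5b +473.684ms=3/5b
9) 4736.842ms=6b +789.474ms=1b
10) 5526.316ms=7b +789.474ms=1b
11) 6315.789ms=8b +789.474ms=1b
Σ=9b of 9 (76bpm 3/8) — PASS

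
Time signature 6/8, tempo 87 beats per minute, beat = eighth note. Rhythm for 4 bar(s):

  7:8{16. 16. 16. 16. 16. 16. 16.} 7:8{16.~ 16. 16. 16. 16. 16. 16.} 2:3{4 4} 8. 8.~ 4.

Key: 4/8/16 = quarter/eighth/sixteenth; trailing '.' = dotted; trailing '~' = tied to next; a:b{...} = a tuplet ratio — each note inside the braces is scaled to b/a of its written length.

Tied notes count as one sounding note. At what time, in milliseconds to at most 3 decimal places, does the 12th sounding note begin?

note 12 onset = 72/7b = 7093.596ms

1. 0.0ms @ 0 + 591.133ms (6/7)
2. 591.133ms @ 6/7 + 591.133ms (6/7)
3. 1182.266ms @ 12/7 + 591.133ms (6/7)
4. 1773.399ms @ 18/7 + 591.133ms (6/7)
5. 2364.532ms @ 24/7 + 591.133ms (6/7)
6. 2955.665ms @ 30/7 + 591.133ms (6/7)
7. 3546.798ms @ 36/7 + 591.133ms (6/7)
8. 4137.931ms @ 6 + 1182.266ms (12/7)
9. 5320.197ms @ 54/7 + 591.133ms (6/7)
10. 5911.33ms @ 60/7 + 591.133ms (6/7)
11. 6502.463ms @ 66/7 + 591.133ms (6/7)
12. 7093.596ms @ 72/7 + 591.133ms (6/7)
13. 7684.729ms @ 78/7 + 591.133ms (6/7)
14. 8275.862ms @ 12 + 2068.966ms (3)
15. 10344.828ms @ 15 + 2068.966ms (3)
16. 12413.793ms @ 18 + 1034.483ms (3/2)
17. 13448.276ms @ 39/2 + 3103.448ms (9/2)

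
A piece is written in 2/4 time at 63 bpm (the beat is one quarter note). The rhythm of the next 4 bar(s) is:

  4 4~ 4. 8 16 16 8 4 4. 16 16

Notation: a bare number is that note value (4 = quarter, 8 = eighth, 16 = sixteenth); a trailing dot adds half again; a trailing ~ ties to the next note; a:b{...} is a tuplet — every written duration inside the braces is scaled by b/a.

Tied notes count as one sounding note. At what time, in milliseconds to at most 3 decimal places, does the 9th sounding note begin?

note 9 onset = 15/2b = 7142.857ms

1. 0.0ms @ 0 + 952.381ms (1)
2. 952.381ms @ 1 + 2380.952ms (5/2)
3. 3333.333ms @ 7/2 + 476.19ms (1/2)
4. 3809.524ms @ 4 + 238.095ms (1/4)
5. 4047.619ms @ 17/4 + 238.095ms (1/4)
6. 4285.714ms @ 9/2 + 476.19ms (1/2)
7. 4761.905ms @ 5 + 952.381ms (1)
8. 5714.286ms @ 6 + 1428.571ms (3/2)
9. 7142.857ms @ 15/2 + 238.095ms (1/4)
10. 7380.952ms @ 31/4 + 238.095ms (1/4)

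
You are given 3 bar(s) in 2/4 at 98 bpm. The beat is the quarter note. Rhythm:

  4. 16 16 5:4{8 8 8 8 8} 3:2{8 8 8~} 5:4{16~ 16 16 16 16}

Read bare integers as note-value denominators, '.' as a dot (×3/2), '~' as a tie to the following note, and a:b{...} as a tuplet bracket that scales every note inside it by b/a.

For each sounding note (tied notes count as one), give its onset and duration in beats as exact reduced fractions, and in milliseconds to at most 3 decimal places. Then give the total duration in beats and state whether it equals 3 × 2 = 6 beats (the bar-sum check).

1) 0.0ms=0b +918.367ms=3/2b
2) 918.367ms=3/2b +153.061ms=1/4b
3) 1071.429ms=7/4b +153.061ms=1/4b
4) 1224.49ms=2b +244.898ms=2/5b
5) 1469.388ms=12/5b +244.898ms=2/5b
6) 1714.286ms=14/5b +244.898ms=2/5b
7) 1959.184ms=16/5b +244.898ms=2/5b
8) 2204.082ms=18/5b +244.898ms=2/5b
9) 2448.98ms=4b +204.082ms=1/3b
10) 2653.061ms=13/3b +204.082ms=1/3b
11) 2857.143ms=14/3b +448.98ms=11/15b
12) 3306.122ms=27/5b +122.449ms=1/5b
13) 3428.571ms=28/5b +122.449ms=1/5b
14) 3551.02ms=29/5b +122.449ms=1/5b
Σ=6b of 6 (98bpm 2/4) — PASS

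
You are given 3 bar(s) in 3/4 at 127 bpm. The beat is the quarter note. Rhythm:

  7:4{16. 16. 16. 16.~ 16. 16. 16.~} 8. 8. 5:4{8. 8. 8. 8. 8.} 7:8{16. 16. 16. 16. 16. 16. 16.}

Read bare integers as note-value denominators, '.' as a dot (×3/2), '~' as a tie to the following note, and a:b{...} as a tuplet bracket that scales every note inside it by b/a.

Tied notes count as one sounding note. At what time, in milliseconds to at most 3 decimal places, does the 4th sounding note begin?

note 4 onset = 9/14b = 303.712ms

1. 0.0ms @ 0 + 101.237ms (3/14)
2. 101.237ms @ 3/14 + 101.237ms (3/14)
3. 202.475ms @ 3/7 + 101.237ms (3/14)
4. 303.712ms @ 9/14 + 202.475ms (3/7)
5. 506.187ms @ 15/14 + 101.237ms (3/14)
6. 607.424ms @ 9/7 + 455.568ms (27/28)
7. 1062.992ms @ 9/4 + 354.331ms (3/4)
8. 1417.323ms @ 3 + 283.465ms (3/5)
9. 1700.787ms @ 18/5 + 283.465ms (3/5)
10. 1984.252ms @ 21/5 + 283.465ms (3/5)
11. 2267.717ms @ 24/5 + 283.465ms (3/5)
12. 2551.181ms @ 27/5 + 283.465ms (3/5)
13. 2834.646ms @ 6 + 202.475ms (3/7)
14. 3037.12ms @ 45/7 + 202.475ms (3/7)
15. 3239.595ms @ 48/7 + 202.475ms (3/7)
16. 3442.07ms @ 51/7 + 202.475ms (3/7)
17. 3644.544ms @ 54/7 + 202.475ms (3/7)
18. 3847.019ms @ 57/7 + 202.475ms (3/7)
19. 4049.494ms @ 60/7 + 202.475ms (3/7)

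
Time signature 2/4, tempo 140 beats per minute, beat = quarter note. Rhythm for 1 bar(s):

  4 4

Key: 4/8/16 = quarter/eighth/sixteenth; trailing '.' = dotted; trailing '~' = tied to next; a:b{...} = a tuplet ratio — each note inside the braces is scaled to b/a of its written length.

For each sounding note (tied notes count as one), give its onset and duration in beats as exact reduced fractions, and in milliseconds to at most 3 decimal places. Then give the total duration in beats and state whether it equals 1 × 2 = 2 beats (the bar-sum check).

1) 0.0ms=0b +428.571ms=1b
2) 428.571ms=1b +428.571ms=1b
Σ=2b of 2 (140bpm 2/4) — PASS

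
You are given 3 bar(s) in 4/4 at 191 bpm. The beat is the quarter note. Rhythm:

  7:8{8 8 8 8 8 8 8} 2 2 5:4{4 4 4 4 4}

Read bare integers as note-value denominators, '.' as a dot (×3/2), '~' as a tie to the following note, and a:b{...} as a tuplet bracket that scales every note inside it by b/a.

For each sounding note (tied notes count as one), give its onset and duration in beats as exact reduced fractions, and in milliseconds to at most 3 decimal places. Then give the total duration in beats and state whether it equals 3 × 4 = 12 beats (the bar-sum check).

1) 0.0ms=0b +179.506ms=4/7b
2) 179.506ms=4/7b +179.506ms=4/7b
3) 359.013ms=8/7b +179.506ms=4/7b
4) 538.519ms=12/7b +179.506ms=4/7b
5) 718.025ms=16/7b +179.506ms=4/7b
6) 897.532ms=20/7b +179.506ms=4/7b
7) 1077.038ms=24/7b +179.506ms=4/7b
8) 1256.545ms=4b +628.272ms=2b
9) 1884.817ms=6b +628.272ms=2b
10) 2513.089ms=8b +251.309ms=4/5b
11) 2764.398ms=44/5b +251.309ms=4/5b
12) 3015.707ms=48/5b +251.309ms=4/5b
13) 3267.016ms=52/5b +251.309ms=4/5b
14) 3518.325ms=56/5b +251.309ms=4/5b
Σ=12b of 12 (191bpm 4/4) — PASS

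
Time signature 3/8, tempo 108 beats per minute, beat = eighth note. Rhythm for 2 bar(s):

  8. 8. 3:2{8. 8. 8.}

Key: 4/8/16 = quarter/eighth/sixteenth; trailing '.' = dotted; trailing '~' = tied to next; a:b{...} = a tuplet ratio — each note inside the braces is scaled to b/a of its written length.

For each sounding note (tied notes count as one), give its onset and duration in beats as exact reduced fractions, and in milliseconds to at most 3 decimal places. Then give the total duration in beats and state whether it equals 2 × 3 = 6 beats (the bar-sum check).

1) 0.0ms=0b +833.333ms=3/2b
2) 833.333ms=3/2b +833.333ms=3/2b
3) 1666.667ms=3b +555.556ms=1b
4) 2222.222ms=4b +555.556ms=1b
5) 2777.778ms=5b +555.556ms=1b
Σ=6b of 6 (108bpm 3/8) — PASS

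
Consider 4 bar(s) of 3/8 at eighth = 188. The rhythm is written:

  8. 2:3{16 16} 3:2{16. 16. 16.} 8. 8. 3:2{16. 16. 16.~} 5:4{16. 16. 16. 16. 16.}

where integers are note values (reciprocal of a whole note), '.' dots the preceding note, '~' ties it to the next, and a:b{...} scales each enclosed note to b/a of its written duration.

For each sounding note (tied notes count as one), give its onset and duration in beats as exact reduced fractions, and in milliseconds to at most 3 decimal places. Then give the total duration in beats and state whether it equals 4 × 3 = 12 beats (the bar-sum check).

1) 0.0ms=0b +478.723ms=3/2b
2) 478.723ms=3/2b +239.362ms=3/4b
3) 718.085ms=9/4b +239.362ms=3/4b
4) 957.447ms=3b +159.574ms=1/2b
5) 1117.021ms=7/2b +159.574ms=1/2b
6) 1276.596ms=4b +159.574ms=1/2b
7) 1436.17ms=9/2b +478.723ms=3/2b
8) 1914.894ms=6b +478.723ms=3/2b
9) 2393.617ms=15/2b +159.574ms=1/2b
10) 2553.191ms=8b +159.574ms=1/2b
11) 2712.766ms=17/2b +351.064ms=11/10b
12) 3063.83ms=48/5b +191.489ms=3/5b
13) 3255.319ms=51/5b +191.489ms=3/5b
14) 3446.809ms=54/5b +191.489ms=3/5b
15) 3638.298ms=57/5b +191.489ms=3/5b
Σ=12b of 12 (188bpm 3/8) — PASS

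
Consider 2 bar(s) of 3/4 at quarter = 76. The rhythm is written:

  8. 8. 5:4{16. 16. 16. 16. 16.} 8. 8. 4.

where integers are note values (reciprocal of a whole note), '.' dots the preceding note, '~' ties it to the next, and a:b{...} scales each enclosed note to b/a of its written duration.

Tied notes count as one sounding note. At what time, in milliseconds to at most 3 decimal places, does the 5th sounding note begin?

1. 0.0ms @ 0 + 592.105ms (3/4)
2. 592.105ms @ 3/4 + 592.105ms (3/4)
3. 1184.211ms @ 3/2 + 236.842ms (3/10)
4. 1421.053ms @ 9/5 + 236.842ms (3/10)
5. 1657.895ms @ 21/10 + 236.842ms (3/10)
6. 1894.737ms @ 12/5 + 236.842ms (3/10)
7. 2131.579ms @ 27/10 + 236.842ms (3/10)
8. 2368.421ms @ 3 + 592.105ms (3/4)
9. 2960.526ms @ 15/4 + 592.105ms (3/4)
10. 3552.632ms @ 9/2 + 1184.211ms (3/2)

note 5 onset = 21/10b = 1657.895ms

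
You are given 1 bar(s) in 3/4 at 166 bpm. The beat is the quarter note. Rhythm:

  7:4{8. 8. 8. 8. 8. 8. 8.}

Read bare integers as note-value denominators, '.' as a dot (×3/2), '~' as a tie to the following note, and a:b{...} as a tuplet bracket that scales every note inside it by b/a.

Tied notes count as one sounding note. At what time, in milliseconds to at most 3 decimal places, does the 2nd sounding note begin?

1. 0.0ms @ 0 + 154.905ms (3/7)
2. 154.905ms @ 3/7 + 154.905ms (3/7)
3. 309.811ms @ 6/7 + 154.905ms (3/7)
4. 464.716ms @ 9/7 + 154.905ms (3/7)
5. 619.621ms @ 12/7 + 154.905ms (3/7)
6. 774.527ms @ 15/7 + 154.905ms (3/7)
7. 929.432ms @ 18/7 + 154.905ms (3/7)

note 2 onset = 3/7b = 154.905ms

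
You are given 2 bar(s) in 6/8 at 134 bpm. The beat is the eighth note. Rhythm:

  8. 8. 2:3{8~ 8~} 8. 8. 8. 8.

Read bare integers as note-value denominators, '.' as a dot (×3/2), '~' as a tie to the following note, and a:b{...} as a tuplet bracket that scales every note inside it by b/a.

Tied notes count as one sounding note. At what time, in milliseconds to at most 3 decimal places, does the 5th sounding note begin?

note 5 onset = 9b = 4029.851ms

1. 0.0ms @ 0 + 671.642ms (3/2)
2. 671.642ms @ 3/2 + 671.642ms (3/2)
3. 1343.284ms @ 3 + 2014.925ms (9/2)
4. 3358.209ms @ 15/2 + 671.642ms (3/2)
5. 4029.851ms @ 9 + 671.642ms (3/2)
6. 4701.493ms @ 21/2 + 671.642ms (3/2)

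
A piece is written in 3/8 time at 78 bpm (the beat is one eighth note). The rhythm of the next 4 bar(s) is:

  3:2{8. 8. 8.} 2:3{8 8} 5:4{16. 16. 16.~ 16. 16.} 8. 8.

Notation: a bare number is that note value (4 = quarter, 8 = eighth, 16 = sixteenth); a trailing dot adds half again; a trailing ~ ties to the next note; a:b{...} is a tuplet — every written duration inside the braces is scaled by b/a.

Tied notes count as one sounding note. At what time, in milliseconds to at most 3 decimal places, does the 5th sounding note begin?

note 5 onset = 9/2b = 3461.538ms

1. 0.0ms @ 0 + 769.231ms (1)
2. 769.231ms @ 1 + 769.231ms (1)
3. 1538.462ms @ 2 + 769.231ms (1)
4. 2307.692ms @ 3 + 1153.846ms (3/2)
5. 3461.538ms @ 9/2 + 1153.846ms (3/2)
6. 4615.385ms @ 6 + 461.538ms (3/5)
7. 5076.923ms @ 33/5 + 461.538ms (3/5)
8. 5538.462ms @ 36/5 + 923.077ms (6/5)
9. 6461.538ms @ 42/5 + 461.538ms (3/5)
10. 6923.077ms @ 9 + 1153.846ms (3/2)
11. 8076.923ms @ 21/2 + 1153.846ms (3/2)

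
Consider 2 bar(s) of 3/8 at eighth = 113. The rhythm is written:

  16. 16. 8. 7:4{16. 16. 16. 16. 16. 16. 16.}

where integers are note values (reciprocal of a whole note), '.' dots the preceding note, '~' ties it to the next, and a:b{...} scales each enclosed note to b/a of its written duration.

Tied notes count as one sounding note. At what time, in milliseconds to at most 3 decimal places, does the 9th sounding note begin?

note 9 onset = 36/7b = 2730.721ms

1. 0.0ms @ 0 + 398.23ms (3/4)
2. 398.23ms @ 3/4 + 398.23ms (3/4)
3. 796.46ms @ 3/2 + 796.46ms (3/2)
4. 1592.92ms @ 3 + 227.56ms (3/7)
5. 1820.48ms @ 24/7 + 227.56ms (3/7)
6. 2048.04ms @ 27/7 + 227.56ms (3/7)
7. 2275.601ms @ 30/7 + 227.56ms (3/7)
8. 2503.161ms @ 33/7 + 227.56ms (3/7)
9. 2730.721ms @ 36/7 + 227.56ms (3/7)
10. 2958.281ms @ 39/7 + 227.56ms (3/7)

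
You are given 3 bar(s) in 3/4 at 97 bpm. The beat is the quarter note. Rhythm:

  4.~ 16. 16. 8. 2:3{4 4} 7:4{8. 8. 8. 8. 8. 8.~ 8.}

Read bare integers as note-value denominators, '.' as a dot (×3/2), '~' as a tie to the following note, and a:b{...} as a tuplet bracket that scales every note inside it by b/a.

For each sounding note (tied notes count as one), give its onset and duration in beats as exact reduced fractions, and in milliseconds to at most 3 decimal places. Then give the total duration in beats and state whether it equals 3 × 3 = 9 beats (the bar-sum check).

1) 0.0ms=0b +1159.794ms=15/8b
2) 1159.794ms=15/8b +231.959ms=3/8b
3) 1391.753ms=9/4b +463.918ms=3/4b
4) 1855.67ms=3b +927.835ms=3/2b
5) 2783.505ms=9/2b +927.835ms=3/2b
6) 3711.34ms=6b +265.096ms=3/7b
7) 3976.436ms=45/7b +265.096ms=3/7b
8) 4241.532ms=48/7b +265.096ms=3/7b
9) 4506.627ms=51/7b +265.096ms=3/7b
10) 4771.723ms=54/7b +265.096ms=3/7b
11) 5036.819ms=57/7b +530.191ms=6/7b
Σ=9b of 9 (97bpm 3/4) — PASS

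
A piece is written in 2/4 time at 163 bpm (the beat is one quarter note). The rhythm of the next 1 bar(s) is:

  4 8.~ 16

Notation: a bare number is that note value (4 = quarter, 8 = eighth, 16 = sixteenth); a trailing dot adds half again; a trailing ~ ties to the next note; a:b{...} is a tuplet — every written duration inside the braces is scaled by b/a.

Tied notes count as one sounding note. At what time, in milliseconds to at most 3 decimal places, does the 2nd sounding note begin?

note 2 onset = 1b = 368.098ms

1. 0.0ms @ 0 + 368.098ms (1)
2. 368.098ms @ 1 + 368.098ms (1)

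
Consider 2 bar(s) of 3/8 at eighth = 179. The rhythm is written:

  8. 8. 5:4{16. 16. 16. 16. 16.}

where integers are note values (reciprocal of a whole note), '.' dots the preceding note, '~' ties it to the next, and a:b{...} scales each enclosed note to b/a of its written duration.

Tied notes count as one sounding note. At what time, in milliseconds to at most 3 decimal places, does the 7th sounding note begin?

note 7 onset = 27/5b = 1810.056ms

1. 0.0ms @ 0 + 502.793ms (3/2)
2. 502.793ms @ 3/2 + 502.793ms (3/2)
3. 1005.587ms @ 3 + 201.117ms (3/5)
4. 1206.704ms @ 18/5 + 201.117ms (3/5)
5. 1407.821ms @ 21/5 + 201.117ms (3/5)
6. 1608.939ms @ 24/5 + 201.117ms (3/5)
7. 1810.056ms @ 27/5 + 201.117ms (3/5)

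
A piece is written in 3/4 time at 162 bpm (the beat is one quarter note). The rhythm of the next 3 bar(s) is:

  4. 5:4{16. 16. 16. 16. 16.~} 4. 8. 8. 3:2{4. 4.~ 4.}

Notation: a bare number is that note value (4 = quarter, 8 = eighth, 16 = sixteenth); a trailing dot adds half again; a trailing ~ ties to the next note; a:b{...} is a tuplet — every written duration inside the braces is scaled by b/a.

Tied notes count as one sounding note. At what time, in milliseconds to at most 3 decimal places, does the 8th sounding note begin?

1. 0.0ms @ 0 + 555.556ms (3/2)
2. 555.556ms @ 3/2 + 111.111ms (3/10)
3. 666.667ms @ 9/5 + 111.111ms (3/10)
4. 777.778ms @ 21/10 + 111.111ms (3/10)
5. 888.889ms @ 12/5 + 111.111ms (3/10)
6. 1000.0ms @ 27/10 + 666.667ms (9/5)
7. 1666.667ms @ 9/2 + 277.778ms (3/4)
8. 1944.444ms @ 21/4 + 277.778ms (3/4)
9. 2222.222ms @ 6 + 370.37ms (1)
10. 2592.593ms @ 7 + 740.741ms (2)

note 8 onset = 21/4b = 1944.444ms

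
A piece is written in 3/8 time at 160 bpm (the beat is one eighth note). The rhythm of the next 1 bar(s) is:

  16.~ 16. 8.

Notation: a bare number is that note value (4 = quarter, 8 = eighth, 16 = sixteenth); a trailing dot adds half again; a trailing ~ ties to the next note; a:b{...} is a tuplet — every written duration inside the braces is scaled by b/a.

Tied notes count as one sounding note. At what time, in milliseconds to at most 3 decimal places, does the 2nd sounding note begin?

1. 0.0ms @ 0 + 562.5ms (3/2)
2. 562.5ms @ 3/2 + 562.5ms (3/2)

note 2 onset = 3/2b = 562.5ms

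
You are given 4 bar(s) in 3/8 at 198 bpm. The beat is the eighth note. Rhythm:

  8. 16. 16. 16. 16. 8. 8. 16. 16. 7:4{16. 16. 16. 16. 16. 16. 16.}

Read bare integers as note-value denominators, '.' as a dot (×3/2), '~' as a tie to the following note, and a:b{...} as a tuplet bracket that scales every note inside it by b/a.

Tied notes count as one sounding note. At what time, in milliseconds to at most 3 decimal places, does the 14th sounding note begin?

1. 0.0ms @ 0 + 454.545ms (3/2)
2. 454.545ms @ 3/2 + 227.273ms (3/4)
3. 681.818ms @ 9/4 + 227.273ms (3/4)
4. 909.091ms @ 3 + 227.273ms (3/4)
5. 1136.364ms @ 15/4 + 227.273ms (3/4)
6. 1363.636ms @ 9/2 + 454.545ms (3/2)
7. 1818.182ms @ 6 + 454.545ms (3/2)
8. 2272.727ms @ 15/2 + 227.273ms (3/4)
9. 2500.0ms @ 33/4 + 227.273ms (3/4)
10. 2727.273ms @ 9 + 129.87ms (3/7)
11. 2857.143ms @ 66/7 + 129.87ms (3/7)
12. 2987.013ms @ 69/7 + 129.87ms (3/7)
13. 3116.883ms @ 72/7 + 129.87ms (3/7)
14. 3246.753ms @ 75/7 + 129.87ms (3/7)
15. 3376.623ms @ 78/7 + 129.87ms (3/7)
16. 3506.494ms @ 81/7 + 129.87ms (3/7)

note 14 onset = 75/7b = 3246.753ms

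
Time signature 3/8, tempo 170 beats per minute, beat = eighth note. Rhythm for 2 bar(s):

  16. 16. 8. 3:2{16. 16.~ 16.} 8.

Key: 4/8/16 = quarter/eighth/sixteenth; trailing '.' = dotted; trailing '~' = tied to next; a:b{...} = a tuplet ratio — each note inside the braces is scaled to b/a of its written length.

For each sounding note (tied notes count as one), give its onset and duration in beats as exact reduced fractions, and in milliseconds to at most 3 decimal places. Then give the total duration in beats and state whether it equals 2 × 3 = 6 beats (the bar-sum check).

1) 0.0ms=0b +264.706ms=3/4b
2) 264.706ms=3/4b +264.706ms=3/4b
3) 529.412ms=3/2b +529.412ms=3/2b
4) 1058.824ms=3b +176.471ms=1/2b
5) 1235.294ms=7/2b +352.941ms=1b
6) 1588.235ms=9/2b +529.412ms=3/2b
Σ=6b of 6 (170bpm 3/8) — PASS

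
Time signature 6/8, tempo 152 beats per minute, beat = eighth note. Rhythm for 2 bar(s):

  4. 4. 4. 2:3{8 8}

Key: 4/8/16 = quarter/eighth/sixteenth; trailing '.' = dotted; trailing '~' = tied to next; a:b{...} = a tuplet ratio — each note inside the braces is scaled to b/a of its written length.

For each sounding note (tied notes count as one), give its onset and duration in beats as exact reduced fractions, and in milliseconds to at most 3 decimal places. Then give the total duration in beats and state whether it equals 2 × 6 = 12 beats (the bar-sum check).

1) 0.0ms=0b +1184.211ms=3b
2) 1184.211ms=3b +1184.211ms=3b
3) 2368.421ms=6b +1184.211ms=3b
4) 3552.632ms=9b +592.105ms=3/2b
5) 4144.737ms=21/2b +592.105ms=3/2b
Σ=12b of 12 (152bpm 6/8) — PASS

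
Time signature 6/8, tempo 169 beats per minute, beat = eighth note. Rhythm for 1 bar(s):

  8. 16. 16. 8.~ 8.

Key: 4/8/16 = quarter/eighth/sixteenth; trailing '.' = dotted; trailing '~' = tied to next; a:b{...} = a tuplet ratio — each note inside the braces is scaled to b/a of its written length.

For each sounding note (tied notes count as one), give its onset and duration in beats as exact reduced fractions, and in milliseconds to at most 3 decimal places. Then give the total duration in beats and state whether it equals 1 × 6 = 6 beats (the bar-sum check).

1) 0.0ms=0b +532.544ms=3/2b
2) 532.544ms=3/2b +266.272ms=3/4b
3) 798.817ms=9/4b +266.272ms=3/4b
4) 1065.089ms=3b +1065.089ms=3b
Σ=6b of 6 (169bpm 6/8) — PASS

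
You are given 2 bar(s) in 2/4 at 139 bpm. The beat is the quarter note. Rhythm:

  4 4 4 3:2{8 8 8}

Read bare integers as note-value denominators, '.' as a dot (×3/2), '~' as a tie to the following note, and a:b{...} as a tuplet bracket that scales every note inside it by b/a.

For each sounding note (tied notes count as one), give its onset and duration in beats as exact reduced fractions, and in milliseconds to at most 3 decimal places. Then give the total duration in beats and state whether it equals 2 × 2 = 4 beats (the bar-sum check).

1) 0.0ms=0b +431.655ms=1b
2) 431.655ms=1b +431.655ms=1b
3) 863.309ms=2b +431.655ms=1b
4) 1294.964ms=3b +143.885ms=1/3b
5) 1438.849ms=10/3b +143.885ms=1/3b
6) 1582.734ms=11/3b +143.885ms=1/3b
Σ=4b of 4 (139bpm 2/4) — PASS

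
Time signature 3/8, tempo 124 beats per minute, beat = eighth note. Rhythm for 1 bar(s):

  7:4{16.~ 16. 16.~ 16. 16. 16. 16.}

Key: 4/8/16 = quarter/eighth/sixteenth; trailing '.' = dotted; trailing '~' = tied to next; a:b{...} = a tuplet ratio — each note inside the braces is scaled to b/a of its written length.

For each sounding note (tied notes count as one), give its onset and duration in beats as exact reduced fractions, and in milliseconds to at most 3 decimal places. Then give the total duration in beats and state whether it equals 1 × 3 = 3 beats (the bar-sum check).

1) 0.0ms=0b +414.747ms=6/7b
2) 414.747ms=6/7b +414.747ms=6/7b
3) 829.493ms=12/7b +207.373ms=3/7b
4) 1036.866ms=15/7b +207.373ms=3/7b
5) 1244.24ms=18/7b +207.373ms=3/7b
Σ=3b of 3 (124bpm 3/8) — PASS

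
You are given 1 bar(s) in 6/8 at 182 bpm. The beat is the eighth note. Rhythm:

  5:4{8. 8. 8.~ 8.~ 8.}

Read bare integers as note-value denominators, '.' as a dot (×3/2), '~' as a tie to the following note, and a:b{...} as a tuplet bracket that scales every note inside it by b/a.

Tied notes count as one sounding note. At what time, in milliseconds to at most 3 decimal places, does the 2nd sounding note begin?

note 2 onset = 6/5b = 395.604ms

1. 0.0ms @ 0 + 395.604ms (6/5)
2. 395.604ms @ 6/5 + 395.604ms (6/5)
3. 791.209ms @ 12/5 + 1186.813ms (18/5)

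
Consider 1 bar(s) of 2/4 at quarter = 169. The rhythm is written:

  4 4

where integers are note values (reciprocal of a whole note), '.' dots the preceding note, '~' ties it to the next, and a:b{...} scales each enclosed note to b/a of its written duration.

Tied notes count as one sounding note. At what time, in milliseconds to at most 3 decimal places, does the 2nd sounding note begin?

note 2 onset = 1b = 355.03ms

1. 0.0ms @ 0 + 355.03ms (1)
2. 355.03ms @ 1 + 355.03ms (1)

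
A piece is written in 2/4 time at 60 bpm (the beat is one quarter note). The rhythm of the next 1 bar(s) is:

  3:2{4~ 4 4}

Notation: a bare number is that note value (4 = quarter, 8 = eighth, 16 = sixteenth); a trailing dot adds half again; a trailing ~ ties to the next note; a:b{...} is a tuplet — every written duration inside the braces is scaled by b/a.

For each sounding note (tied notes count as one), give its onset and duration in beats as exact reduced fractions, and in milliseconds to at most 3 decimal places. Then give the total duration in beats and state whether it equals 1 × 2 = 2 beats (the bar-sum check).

1) 0.0ms=0b +1333.333ms=4/3b
2) 1333.333ms=4/3b +666.667ms=2/3b
Σ=2b of 2 (60bpm 2/4) — PASS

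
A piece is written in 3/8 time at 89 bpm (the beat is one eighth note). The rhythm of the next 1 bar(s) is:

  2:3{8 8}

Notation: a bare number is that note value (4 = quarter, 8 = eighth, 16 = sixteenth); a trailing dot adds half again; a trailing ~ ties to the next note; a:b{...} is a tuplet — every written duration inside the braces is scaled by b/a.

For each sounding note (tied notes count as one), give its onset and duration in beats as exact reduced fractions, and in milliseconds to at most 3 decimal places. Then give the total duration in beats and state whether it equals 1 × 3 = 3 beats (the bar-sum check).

1) 0.0ms=0b +1011.236ms=3/2b
2) 1011.236ms=3/2b +1011.236ms=3/2b
Σ=3b of 3 (89bpm 3/8) — PASS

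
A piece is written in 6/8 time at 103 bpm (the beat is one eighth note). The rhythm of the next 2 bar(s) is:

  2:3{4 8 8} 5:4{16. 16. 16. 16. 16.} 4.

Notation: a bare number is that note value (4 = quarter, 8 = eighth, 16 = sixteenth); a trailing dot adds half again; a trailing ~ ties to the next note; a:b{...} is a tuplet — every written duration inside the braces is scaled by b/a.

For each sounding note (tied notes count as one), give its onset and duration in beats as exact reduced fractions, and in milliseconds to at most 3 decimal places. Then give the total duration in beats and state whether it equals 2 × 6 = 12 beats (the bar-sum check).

1) 0.0ms=0b +1747.573ms=3b
2) 1747.573ms=3b +873.786ms=3/2b
3) 2621.359ms=9/2b +873.786ms=3/2b
4) 3495.146ms=6b +349.515ms=3/5b
5) 3844.66ms=33/5b +349.515ms=3/5b
6) 4194.175ms=36/5b +349.515ms=3/5b
7) 4543.689ms=39/5b +349.515ms=3/5b
8) 4893.204ms=42/5b +349.515ms=3/5b
9) 5242.718ms=9b +1747.573ms=3b
Σ=12b of 12 (103bpm 6/8) — PASS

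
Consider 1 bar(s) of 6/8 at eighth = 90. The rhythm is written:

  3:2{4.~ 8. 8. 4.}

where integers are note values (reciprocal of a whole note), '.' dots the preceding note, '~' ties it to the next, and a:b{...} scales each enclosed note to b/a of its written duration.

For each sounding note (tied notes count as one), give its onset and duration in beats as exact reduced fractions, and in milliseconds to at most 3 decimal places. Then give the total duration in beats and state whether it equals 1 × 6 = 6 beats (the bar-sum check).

1) 0.0ms=0b +2000.0ms=3b
2) 2000.0ms=3b +666.667ms=1b
3) 2666.667ms=4b +1333.333ms=2b
Σ=6b of 6 (90bpm 6/8) — PASS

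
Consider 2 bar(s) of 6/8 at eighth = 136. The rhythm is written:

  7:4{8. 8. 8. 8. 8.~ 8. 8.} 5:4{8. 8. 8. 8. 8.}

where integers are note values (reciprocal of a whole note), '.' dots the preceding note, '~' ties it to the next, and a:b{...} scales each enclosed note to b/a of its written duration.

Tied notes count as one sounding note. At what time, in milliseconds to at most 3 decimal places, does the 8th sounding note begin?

1. 0.0ms @ 0 + 378.151ms (6/7)
2. 378.151ms @ 6/7 + 378.151ms (6/7)
3. 756.303ms @ 12/7 + 378.151ms (6/7)
4. 1134.454ms @ 18/7 + 378.151ms (6/7)
5. 1512.605ms @ 24/7 + 756.303ms (12/7)
6. 2268.908ms @ 36/7 + 378.151ms (6/7)
7. 2647.059ms @ 6 + 529.412ms (6/5)
8. 3176.471ms @ 36/5 + 529.412ms (6/5)
9. 3705.882ms @ 42/5 + 529.412ms (6/5)
10. 4235.294ms @ 48/5 + 529.412ms (6/5)
11. 4764.706ms @ 54/5 + 529.412ms (6/5)

note 8 onset = 36/5b = 3176.471ms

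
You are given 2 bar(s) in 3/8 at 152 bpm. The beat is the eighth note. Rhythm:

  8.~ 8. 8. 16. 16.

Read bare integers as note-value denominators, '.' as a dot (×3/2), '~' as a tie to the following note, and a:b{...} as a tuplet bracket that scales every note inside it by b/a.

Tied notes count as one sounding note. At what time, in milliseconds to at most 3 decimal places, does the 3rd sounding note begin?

note 3 onset = 9/2b = 1776.316ms

1. 0.0ms @ 0 + 1184.211ms (3)
2. 1184.211ms @ 3 + 592.105ms (3/2)
3. 1776.316ms @ 9/2 + 296.053ms (3/4)
4. 2072.368ms @ 21/4 + 296.053ms (3/4)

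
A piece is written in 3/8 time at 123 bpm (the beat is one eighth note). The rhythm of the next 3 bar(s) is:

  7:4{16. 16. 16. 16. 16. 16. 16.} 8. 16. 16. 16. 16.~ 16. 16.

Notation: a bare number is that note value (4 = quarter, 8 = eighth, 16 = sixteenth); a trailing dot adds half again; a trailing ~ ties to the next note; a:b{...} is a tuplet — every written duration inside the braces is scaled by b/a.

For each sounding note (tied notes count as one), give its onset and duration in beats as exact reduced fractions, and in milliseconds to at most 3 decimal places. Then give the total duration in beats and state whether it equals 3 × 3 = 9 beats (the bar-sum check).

1) 0.0ms=0b +209.059ms=3/7b
2) 209.059ms=3/7b +209.059ms=3/7b
3) 418.118ms=6/7b +209.059ms=3/7b
4) 627.178ms=9/7b +209.059ms=3/7b
5) 836.237ms=12/7b +209.059ms=3/7b
6) 1045.296ms=15/7b +209.059ms=3/7b
7) 1254.355ms=18/7b +209.059ms=3/7b
8) 1463.415ms=3b +731.707ms=3/2b
9) 2195.122ms=9/2b +365.854ms=3/4b
10) 2560.976ms=21/4b +365.854ms=3/4b
11) 2926.829ms=6b +365.854ms=3/4b
12) 3292.683ms=27/4b +731.707ms=3/2b
13) 4024.39ms=33/4b +365.854ms=3/4b
Σ=9b of 9 (123bpm 3/8) — PASS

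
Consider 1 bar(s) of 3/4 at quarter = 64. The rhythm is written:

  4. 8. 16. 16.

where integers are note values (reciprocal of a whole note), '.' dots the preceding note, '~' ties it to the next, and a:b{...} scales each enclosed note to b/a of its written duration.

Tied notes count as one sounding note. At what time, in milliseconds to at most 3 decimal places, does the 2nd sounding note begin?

note 2 onset = 3/2b = 1406.25ms

1. 0.0ms @ 0 + 1406.25ms (3/2)
2. 1406.25ms @ 3/2 + 703.125ms (3/4)
3. 2109.375ms @ 9/4 + 351.562ms (3/8)
4. 2460.938ms @ 21/8 + 351.562ms (3/8)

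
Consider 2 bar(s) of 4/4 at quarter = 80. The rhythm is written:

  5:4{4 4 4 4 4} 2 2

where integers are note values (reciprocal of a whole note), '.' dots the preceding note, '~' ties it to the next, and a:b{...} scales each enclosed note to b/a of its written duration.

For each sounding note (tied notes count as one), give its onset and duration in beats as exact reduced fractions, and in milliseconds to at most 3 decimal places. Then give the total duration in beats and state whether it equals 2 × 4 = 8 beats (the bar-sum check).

1) 0.0ms=0b +600.0ms=4/5b
2) 600.0ms=4/5b +600.0ms=4/5b
3) 1200.0ms=8/5b +600.0ms=4/5b
4) 1800.0ms=12/5b +600.0ms=4/5b
5) 2400.0ms=16/5b +600.0ms=4/5b
6) 3000.0ms=4b +1500.0ms=2b
7) 4500.0ms=6b +1500.0ms=2b
Σ=8b of 8 (80bpm 4/4) — PASS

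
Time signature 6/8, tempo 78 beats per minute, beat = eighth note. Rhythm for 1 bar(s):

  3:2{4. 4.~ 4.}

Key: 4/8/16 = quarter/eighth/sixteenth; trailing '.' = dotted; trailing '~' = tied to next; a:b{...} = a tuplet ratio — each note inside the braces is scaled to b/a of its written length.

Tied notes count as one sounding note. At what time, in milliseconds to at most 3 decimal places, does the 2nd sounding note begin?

note 2 onset = 2b = 1538.462ms

1. 0.0ms @ 0 + 1538.462ms (2)
2. 1538.462ms @ 2 + 3076.923ms (4)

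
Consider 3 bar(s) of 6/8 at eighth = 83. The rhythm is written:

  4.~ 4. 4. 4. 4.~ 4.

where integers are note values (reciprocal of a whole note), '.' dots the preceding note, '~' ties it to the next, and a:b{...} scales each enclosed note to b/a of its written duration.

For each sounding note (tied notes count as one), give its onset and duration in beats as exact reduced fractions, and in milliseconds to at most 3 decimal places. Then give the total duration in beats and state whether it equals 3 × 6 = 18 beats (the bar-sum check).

1) 0.0ms=0b +4337.349ms=6b
2) 4337.349ms=6b +2168.675ms=3b
3) 6506.024ms=9b +2168.675ms=3b
4) 8674.699ms=12b +4337.349ms=6b
Σ=18b of 18 (83bpm 6/8) — PASS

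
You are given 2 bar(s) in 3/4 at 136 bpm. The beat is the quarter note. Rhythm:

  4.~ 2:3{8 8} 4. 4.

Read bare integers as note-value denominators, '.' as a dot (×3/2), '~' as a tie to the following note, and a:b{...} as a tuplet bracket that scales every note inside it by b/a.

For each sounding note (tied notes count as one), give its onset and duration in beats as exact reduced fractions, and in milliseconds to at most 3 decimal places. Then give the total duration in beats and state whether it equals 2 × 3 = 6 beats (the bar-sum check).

1) 0.0ms=0b +992.647ms=9/4b
2) 992.647ms=9/4b +330.882ms=3/4b
3) 1323.529ms=3b +661.765ms=3/2b
4) 1985.294ms=9/2b +661.765ms=3/2b
Σ=6b of 6 (136bpm 3/4) — PASS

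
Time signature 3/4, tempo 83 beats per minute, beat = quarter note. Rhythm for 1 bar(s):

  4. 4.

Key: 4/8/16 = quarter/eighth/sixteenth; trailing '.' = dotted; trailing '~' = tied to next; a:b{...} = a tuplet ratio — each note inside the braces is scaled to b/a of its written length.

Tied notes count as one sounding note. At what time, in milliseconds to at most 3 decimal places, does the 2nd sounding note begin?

1. 0.0ms @ 0 + 1084.337ms (3/2)
2. 1084.337ms @ 3/2 + 1084.337ms (3/2)

note 2 onset = 3/2b = 1084.337ms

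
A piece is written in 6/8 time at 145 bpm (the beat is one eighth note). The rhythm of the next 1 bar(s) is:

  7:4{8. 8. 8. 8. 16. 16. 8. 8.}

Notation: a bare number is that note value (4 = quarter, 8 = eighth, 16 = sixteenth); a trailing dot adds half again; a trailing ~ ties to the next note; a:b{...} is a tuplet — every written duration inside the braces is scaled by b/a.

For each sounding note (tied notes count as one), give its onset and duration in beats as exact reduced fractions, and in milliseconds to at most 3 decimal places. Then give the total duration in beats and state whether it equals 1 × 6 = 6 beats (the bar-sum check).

1) 0.0ms=0b +354.68ms=6/7b
2) 354.68ms=6/7b +354.68ms=6/7b
3) 709.36ms=12/7b +354.68ms=6/7b
4) 1064.039ms=18/7b +354.68ms=6/7b
5) 1418.719ms=24/7b +177.34ms=3/7b
6) 1596.059ms=27/7b +177.34ms=3/7b
7) 1773.399ms=30/7b +354.68ms=6/7b
8) 2128.079ms=36/7b +354.68ms=6/7b
Σ=6b of 6 (145bpm 6/8) — PASS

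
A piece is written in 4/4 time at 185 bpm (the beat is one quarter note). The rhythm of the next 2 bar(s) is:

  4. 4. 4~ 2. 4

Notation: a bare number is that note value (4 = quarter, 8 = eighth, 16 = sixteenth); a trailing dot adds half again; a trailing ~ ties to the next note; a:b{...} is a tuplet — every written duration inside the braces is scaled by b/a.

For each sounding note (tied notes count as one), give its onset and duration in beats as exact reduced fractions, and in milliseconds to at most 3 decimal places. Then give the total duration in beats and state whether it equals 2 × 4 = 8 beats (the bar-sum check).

1) 0.0ms=0b +486.486ms=3/2b
2) 486.486ms=3/2b +486.486ms=3/2b
3) 972.973ms=3b +1297.297ms=4b
4) 2270.27ms=7b +324.324ms=1b
Σ=8b of 8 (185bpm 4/4) — PASS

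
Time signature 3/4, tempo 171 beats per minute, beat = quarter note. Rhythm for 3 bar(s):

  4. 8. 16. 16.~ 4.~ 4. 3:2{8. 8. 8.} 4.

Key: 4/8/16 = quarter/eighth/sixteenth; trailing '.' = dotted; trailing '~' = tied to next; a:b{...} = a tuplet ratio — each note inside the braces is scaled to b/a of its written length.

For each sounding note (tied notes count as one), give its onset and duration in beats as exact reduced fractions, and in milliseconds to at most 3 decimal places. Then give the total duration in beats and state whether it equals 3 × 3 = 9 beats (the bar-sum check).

1) 0.0ms=0b +526.316ms=3/2b
2) 526.316ms=3/2b +263.158ms=3/4b
3) 789.474ms=9/4b +131.579ms=3/8b
4) 921.053ms=21/8b +1184.211ms=27/8b
5) 2105.263ms=6b +175.439ms=1/2b
6) 2280.702ms=13/2b +175.439ms=1/2b
7) 2456.14ms=7b +175.439ms=1/2b
8) 2631.579ms=15/2b +526.316ms=3/2b
Σ=9b of 9 (171bpm 3/4) — PASS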